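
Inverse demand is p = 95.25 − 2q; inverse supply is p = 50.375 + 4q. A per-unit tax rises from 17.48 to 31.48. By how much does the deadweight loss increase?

57.12

Competitive equilibrium: 95.25 − 2q = 50.375 + 4q → q* = 7.4792, p* = 80.2917.
For a per-unit tax t: Δq = t/6, so DWL = ½·t·(t/6) = t²/12.
At t = 17.48: DWL = 25.463. At t = 31.48: DWL = 82.583.
Increase = 82.583 − 25.463 = 57.12.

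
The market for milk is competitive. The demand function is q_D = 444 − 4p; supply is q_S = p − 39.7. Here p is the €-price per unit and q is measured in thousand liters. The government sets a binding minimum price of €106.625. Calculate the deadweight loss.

In inverse form: demand p = 111 − 0.25q, supply p = 39.7 + q.
Competitive equilibrium: 111 − 0.25q = 39.7 + q → q* = 57.04, p* = 96.74.
At the floor p = 106.625, quantity demanded = (111 − 106.625)/0.25 = 17.5.
Sellers' marginal cost at q' = 17.5: 39.7 + 1·17.5 = 57.2.
Δq = 57.04 − 17.5 = 39.54; wedge = 106.625 − 57.2 = 49.425.
DWL = ½ × 39.54 × 49.425 = €977.13 thousand.

€977.13 thousand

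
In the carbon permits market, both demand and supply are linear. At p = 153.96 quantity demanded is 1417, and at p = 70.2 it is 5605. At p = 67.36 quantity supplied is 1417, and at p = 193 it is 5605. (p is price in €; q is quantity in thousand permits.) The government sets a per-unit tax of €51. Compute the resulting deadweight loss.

€26010 thousand

Demand slope = (70.2 − 153.96)/(5605 − 1417) = −0.02, so p = 182.3 − 0.02q.
Supply slope = (193 − 67.36)/(5605 − 1417) = 0.03, so p = 24.85 + 0.03q.
Competitive equilibrium: 182.3 − 0.02q = 24.85 + 0.03q → q* = 3149, p* = 119.32.
With the tax, the buyer price exceeds the seller price by 51: (182.3 − 0.02q) − (24.85 + 0.03q) = 51 → q' = 2129.
Δq = 3149 − 2129 = 1020; the wedge equals the tax, 51.
Welfare loss = ½ × 1020 × 51 = €26010 thousand.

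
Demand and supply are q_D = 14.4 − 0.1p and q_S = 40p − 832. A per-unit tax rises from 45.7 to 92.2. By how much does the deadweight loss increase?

319.82

In inverse form: demand p = 144 − 10q, supply p = 20.8 + 0.025q.
Competitive equilibrium: 144 − 10q = 20.8 + 0.025q → q* = 12.2893, p* = 21.1072.
For a per-unit tax t: Δq = t/10.025, so DWL = ½·t·(t/10.025) = t²/20.05.
At t = 45.7: DWL = 104.164. At t = 92.2: DWL = 423.982.
Increase = 423.982 − 104.164 = 319.82.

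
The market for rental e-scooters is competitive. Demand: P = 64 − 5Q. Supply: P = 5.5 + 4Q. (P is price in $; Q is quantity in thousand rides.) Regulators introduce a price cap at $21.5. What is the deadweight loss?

$28.125 thousand

Competitive equilibrium: 64 − 5Q = 5.5 + 4Q → Q* = 6.5, P* = 31.5.
At the ceiling P = 21.5, quantity supplied = (21.5 − 5.5)/4 = 4.
Willingness to pay at Q' = 4: 64 − 5·4 = 44.
ΔQ = 6.5 − 4 = 2.5; wedge = 44 − 21.5 = 22.5.
Welfare loss = ½ × 2.5 × 22.5 = $28.125 thousand.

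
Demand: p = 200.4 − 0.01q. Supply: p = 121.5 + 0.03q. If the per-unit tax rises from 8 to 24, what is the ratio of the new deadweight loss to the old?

9

Competitive equilibrium: 200.4 − 0.01q = 121.5 + 0.03q → q* = 1972.5, p* = 180.675.
For a per-unit tax t: Δq = t/0.04, so DWL = ½·t·(t/0.04) = t²/0.08.
At t = 8: DWL = 800. At t = 24: DWL = 7200.
Ratio = (24/8)² = 9.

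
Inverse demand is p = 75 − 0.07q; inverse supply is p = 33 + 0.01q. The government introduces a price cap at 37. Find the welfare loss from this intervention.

Competitive equilibrium: 75 − 0.07q = 33 + 0.01q → q* = 525, p* = 38.25.
At the ceiling p = 37, quantity supplied = (37 − 33)/0.01 = 400.
Willingness to pay at q' = 400: 75 − 0.07·400 = 47.
Δq = 525 − 400 = 125; wedge = 47 − 37 = 10.
Welfare loss = ½ × 125 × 10 = 625.

625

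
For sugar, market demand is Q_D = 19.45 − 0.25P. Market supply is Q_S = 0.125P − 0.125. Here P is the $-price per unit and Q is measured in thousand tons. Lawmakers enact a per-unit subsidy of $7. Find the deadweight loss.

$2.04 thousand

In inverse form: demand P = 77.8 − 4Q, supply P = 1 + 8Q.
Competitive equilibrium: 77.8 − 4Q = 1 + 8Q → Q* = 6.4, P* = 52.2.
The subsidy lowers effective supply by 7: P = 8Q − 6.
New quantity: 77.8 − 4Q = 8Q − 6 → Q' = 6.9833.
Overproduction ΔQ = 6.9833 − 6.4 = 0.5833; wedge = subsidy = 7.
The triangle = ½ × 0.5833 × 7 = $2.04 thousand.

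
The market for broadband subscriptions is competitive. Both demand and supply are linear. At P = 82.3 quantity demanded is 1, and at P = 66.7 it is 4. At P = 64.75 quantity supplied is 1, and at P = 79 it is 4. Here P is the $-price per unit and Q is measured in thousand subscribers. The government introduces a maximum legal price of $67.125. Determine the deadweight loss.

$7.95 thousand

Demand slope = (66.7 − 82.3)/(4 − 1) = −5.2, so P = 87.5 − 5.2Q.
Supply slope = (79 − 64.75)/(4 − 1) = 4.75, so P = 60 + 4.75Q.
Competitive equilibrium: 87.5 − 5.2Q = 60 + 4.75Q → Q* = 2.7638, P* = 73.1281.
At the ceiling P = 67.125, quantity supplied = (67.125 − 60)/4.75 = 1.5.
Willingness to pay at Q' = 1.5: 87.5 − 5.2·1.5 = 79.7.
ΔQ = 2.7638 − 1.5 = 1.2638; wedge = 79.7 − 67.125 = 12.575.
The triangle = ½ × 1.2638 × 12.575 = $7.95 thousand.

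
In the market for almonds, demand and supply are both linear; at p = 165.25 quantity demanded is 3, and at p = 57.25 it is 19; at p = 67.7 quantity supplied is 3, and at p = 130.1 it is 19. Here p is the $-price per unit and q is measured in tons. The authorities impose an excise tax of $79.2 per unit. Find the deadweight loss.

Demand slope = (57.25 − 165.25)/(19 − 3) = −6.75, so p = 185.5 − 6.75q.
Supply slope = (130.1 − 67.7)/(19 − 3) = 3.9, so p = 56 + 3.9q.
Competitive equilibrium: 185.5 − 6.75q = 56 + 3.9q → q* = 12.1596, p* = 103.4225.
With the tax, the buyer price exceeds the seller price by 79.2: (185.5 − 6.75q) − (56 + 3.9q) = 79.2 → q' = 4.723.
Δq = 12.1596 − 4.723 = 7.4366; the wedge equals the tax, 79.2.
DWL = ½ × 7.4366 × 79.2 = $294.49.

$294.49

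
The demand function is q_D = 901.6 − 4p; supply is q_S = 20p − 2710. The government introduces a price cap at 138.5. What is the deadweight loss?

In inverse form: demand p = 225.4 − 0.25q, supply p = 135.5 + 0.05q.
Competitive equilibrium: 225.4 − 0.25q = 135.5 + 0.05q → q* = 299.6667, p* = 150.4833.
At the ceiling p = 138.5, quantity supplied = (138.5 − 135.5)/0.05 = 60.
Willingness to pay at q' = 60: 225.4 − 0.25·60 = 210.4.
Δq = 299.6667 − 60 = 239.6667; wedge = 210.4 − 138.5 = 71.9.
DWL = ½ × 239.6667 × 71.9 = 8616.02.

8616.02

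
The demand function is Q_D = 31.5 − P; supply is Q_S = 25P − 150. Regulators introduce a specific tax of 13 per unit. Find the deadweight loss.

81.25

In inverse form: demand P = 31.5 − Q, supply P = 6 + 0.04Q.
Competitive equilibrium: 31.5 − Q = 6 + 0.04Q → Q* = 24.5192, P* = 6.9808.
With the tax, the buyer price exceeds the seller price by 13: (31.5 − Q) − (6 + 0.04Q) = 13 → Q' = 12.0192.
ΔQ = 24.5192 − 12.0192 = 12.5; the wedge equals the tax, 13.
Welfare loss = ½ × 12.5 × 13 = 81.25.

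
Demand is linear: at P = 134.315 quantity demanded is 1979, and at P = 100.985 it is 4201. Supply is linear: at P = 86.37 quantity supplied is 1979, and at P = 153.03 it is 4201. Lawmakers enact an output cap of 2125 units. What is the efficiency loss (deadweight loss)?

19021.01

Demand slope = (100.985 − 134.315)/(4201 − 1979) = −0.015, so P = 164 − 0.015Q.
Supply slope = (153.03 − 86.37)/(4201 − 1979) = 0.03, so P = 27 + 0.03Q.
Competitive equilibrium: 164 − 0.015Q = 27 + 0.03Q → Q* = 3044.4444, P* = 118.3333.
At Q = 2125: demand price = 164 − 0.015·2125 = 132.125; supply price = 27 + 0.03·2125 = 90.75.
ΔQ = 3044.4444 − 2125 = 919.4444; wedge = 132.125 − 90.75 = 41.375.
Deadweight loss = ½ × 919.4444 × 41.375 = 19021.01.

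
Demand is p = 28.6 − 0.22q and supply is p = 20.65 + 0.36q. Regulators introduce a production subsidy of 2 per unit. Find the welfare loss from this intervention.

3.45

Competitive equilibrium: 28.6 − 0.22q = 20.65 + 0.36q → q* = 13.7069, p* = 25.5845.
The subsidy lowers effective supply by 2: p = 18.65 + 0.36q.
New quantity: 28.6 − 0.22q = 18.65 + 0.36q → q' = 17.1552.
Overproduction Δq = 17.1552 − 13.7069 = 3.4483; wedge = subsidy = 2.
Welfare loss = ½ × 3.4483 × 2 = 3.45.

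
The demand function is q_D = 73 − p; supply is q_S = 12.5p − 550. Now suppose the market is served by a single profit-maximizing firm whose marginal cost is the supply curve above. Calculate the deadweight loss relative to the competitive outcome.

In inverse form: demand p = 73 − q, supply p = 44 + 0.08q.
Competitive equilibrium: 73 − q = 44 + 0.08q → q* = 26.8519, p* = 46.1481.
Marginal revenue: MR = 73 − 2q. Set MR = MC: 73 − 2q = 44 + 0.08q → q_m = 13.9423.
Price p_m = 73 − 1·13.9423 = 59.0577; MC(q_m) = 44 + 0.08·13.9423 = 45.1154.
Competitive q* = 26.8519, so Δq = 12.9096; wedge = 59.0577 − 45.1154 = 13.9423.
Deadweight loss = ½ × 12.9096 × 13.9423 = 89.99.

89.99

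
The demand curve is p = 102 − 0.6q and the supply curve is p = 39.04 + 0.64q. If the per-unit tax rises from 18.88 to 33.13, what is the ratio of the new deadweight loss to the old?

Competitive equilibrium: 102 − 0.6q = 39.04 + 0.64q → q* = 50.7742, p* = 71.5355.
For a per-unit tax t: Δq = t/1.24, so DWL = ½·t·(t/1.24) = t²/2.48.
At t = 18.88: DWL = 143.732. At t = 33.13: DWL = 442.579.
Ratio = (33.13/18.88)² = 3.079.

3.079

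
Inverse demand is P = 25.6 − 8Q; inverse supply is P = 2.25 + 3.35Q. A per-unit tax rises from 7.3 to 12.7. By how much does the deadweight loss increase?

Competitive equilibrium: 25.6 − 8Q = 2.25 + 3.35Q → Q* = 2.0573, P* = 9.1419.
For a per-unit tax t: ΔQ = t/11.35, so DWL = ½·t·(t/11.35) = t²/22.7.
At t = 7.3: DWL = 2.348. At t = 12.7: DWL = 7.105.
Increase = 7.105 − 2.348 = 4.76.

4.76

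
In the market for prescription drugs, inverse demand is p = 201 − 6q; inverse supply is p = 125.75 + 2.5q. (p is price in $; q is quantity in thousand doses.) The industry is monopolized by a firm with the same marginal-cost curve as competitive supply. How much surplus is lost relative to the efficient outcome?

Competitive equilibrium: 201 − 6q = 125.75 + 2.5q → q* = 8.8529, p* = 147.8824.
Marginal revenue: MR = 201 − 12q. Set MR = MC: 201 − 12q = 125.75 + 2.5q → q_m = 5.1897.
Price p_m = 201 − 6·5.1897 = 169.8618; MC(q_m) = 125.75 + 2.5·5.1897 = 138.7243.
Competitive q* = 8.8529, so Δq = 3.6632; wedge = 169.8618 − 138.7243 = 31.1375.
The triangle = ½ × 3.6632 × 31.1375 = $57.03 thousand.

$57.03 thousand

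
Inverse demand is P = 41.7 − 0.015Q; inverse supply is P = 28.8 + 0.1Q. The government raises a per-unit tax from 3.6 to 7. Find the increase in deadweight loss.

156.70

Competitive equilibrium: 41.7 − 0.015Q = 28.8 + 0.1Q → Q* = 112.1739, P* = 40.0174.
For a per-unit tax t: ΔQ = t/0.115, so DWL = ½·t·(t/0.115) = t²/0.23.
At t = 3.6: DWL = 56.348. At t = 7: DWL = 213.043.
Increase = 213.043 − 56.348 = 156.70.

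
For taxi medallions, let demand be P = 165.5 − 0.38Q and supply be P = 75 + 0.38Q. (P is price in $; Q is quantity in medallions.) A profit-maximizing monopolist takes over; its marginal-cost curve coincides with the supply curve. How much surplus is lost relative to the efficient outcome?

Competitive equilibrium: 165.5 − 0.38Q = 75 + 0.38Q → Q* = 119.0789, P* = 120.25.
Marginal revenue: MR = 165.5 − 0.76Q. Set MR = MC: 165.5 − 0.76Q = 75 + 0.38Q → Q_m = 79.386.
Price P_m = 165.5 − 0.38·79.386 = 135.3333; MC(Q_m) = 75 + 0.38·79.386 = 105.1667.
Competitive Q* = 119.0789, so ΔQ = 39.6929; wedge = 135.3333 − 105.1667 = 30.1666.
The triangle = ½ × 39.6929 × 30.1666 = $598.70.

$598.70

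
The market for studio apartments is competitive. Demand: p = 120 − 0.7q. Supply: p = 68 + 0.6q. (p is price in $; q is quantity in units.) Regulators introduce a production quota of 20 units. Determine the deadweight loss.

Competitive equilibrium: 120 − 0.7q = 68 + 0.6q → q* = 40, p* = 92.
At q = 20: demand price = 120 − 0.7·20 = 106; supply price = 68 + 0.6·20 = 80.
Δq = 40 − 20 = 20; wedge = 106 − 80 = 26.
Deadweight loss = ½ × 20 × 26 = $260.

$260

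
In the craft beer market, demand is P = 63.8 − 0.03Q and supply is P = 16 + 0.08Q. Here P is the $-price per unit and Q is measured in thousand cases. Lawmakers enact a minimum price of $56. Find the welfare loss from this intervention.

$1675.64 thousand

Competitive equilibrium: 63.8 − 0.03Q = 16 + 0.08Q → Q* = 434.5455, P* = 50.7636.
At the floor P = 56, quantity demanded = (63.8 − 56)/0.03 = 260.
Sellers' marginal cost at Q' = 260: 16 + 0.08·260 = 36.8.
ΔQ = 434.5455 − 260 = 174.5455; wedge = 56 − 36.8 = 19.2.
DWL = ½ × 174.5455 × 19.2 = $1675.64 thousand.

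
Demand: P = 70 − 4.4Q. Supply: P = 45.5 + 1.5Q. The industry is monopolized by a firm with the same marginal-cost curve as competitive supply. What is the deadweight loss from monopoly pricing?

Competitive equilibrium: 70 − 4.4Q = 45.5 + 1.5Q → Q* = 4.1525, P* = 51.7288.
Marginal revenue: MR = 70 − 8.8Q. Set MR = MC: 70 − 8.8Q = 45.5 + 1.5Q → Q_m = 2.3786.
Price P_m = 70 − 4.4·2.3786 = 59.5342; MC(Q_m) = 45.5 + 1.5·2.3786 = 49.0679.
Competitive Q* = 4.1525, so ΔQ = 1.7739; wedge = 59.5342 − 49.0679 = 10.4663.
The triangle = ½ × 1.7739 × 10.4663 = 9.28.

9.28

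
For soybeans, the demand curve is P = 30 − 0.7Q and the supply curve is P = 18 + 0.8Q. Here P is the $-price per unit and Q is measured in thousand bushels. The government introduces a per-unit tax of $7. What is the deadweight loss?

$16.33 thousand

Competitive equilibrium: 30 − 0.7Q = 18 + 0.8Q → Q* = 8, P* = 24.4.
With the tax, the buyer price exceeds the seller price by 7: (30 − 0.7Q) − (18 + 0.8Q) = 7 → Q' = 3.3333.
ΔQ = 8 − 3.3333 = 4.6667; the wedge equals the tax, 7.
DWL = ½ × 4.6667 × 7 = $16.33 thousand.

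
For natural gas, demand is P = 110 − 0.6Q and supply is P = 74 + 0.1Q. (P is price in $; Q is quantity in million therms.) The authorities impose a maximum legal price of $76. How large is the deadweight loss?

Competitive equilibrium: 110 − 0.6Q = 74 + 0.1Q → Q* = 51.4286, P* = 79.1429.
At the ceiling P = 76, quantity supplied = (76 − 74)/0.1 = 20.
Willingness to pay at Q' = 20: 110 − 0.6·20 = 98.
ΔQ = 51.4286 − 20 = 31.4286; wedge = 98 − 76 = 22.
DWL = ½ × 31.4286 × 22 = $345.71 million.

$345.71 million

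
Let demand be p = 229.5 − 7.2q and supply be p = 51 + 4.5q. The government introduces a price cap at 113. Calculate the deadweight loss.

12.79

Competitive equilibrium: 229.5 − 7.2q = 51 + 4.5q → q* = 15.2564, p* = 119.6538.
At the ceiling p = 113, quantity supplied = (113 − 51)/4.5 = 13.7778.
Willingness to pay at q' = 13.7778: 229.5 − 7.2·13.7778 = 130.2998.
Δq = 15.2564 − 13.7778 = 1.4786; wedge = 130.2998 − 113 = 17.2998.
Welfare loss = ½ × 1.4786 × 17.2998 = 12.79.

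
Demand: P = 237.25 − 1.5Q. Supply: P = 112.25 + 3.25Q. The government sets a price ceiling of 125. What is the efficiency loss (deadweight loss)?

1190.90

Competitive equilibrium: 237.25 − 1.5Q = 112.25 + 3.25Q → Q* = 26.3158, P* = 197.7763.
At the ceiling P = 125, quantity supplied = (125 − 112.25)/3.25 = 3.9231.
Willingness to pay at Q' = 3.9231: 237.25 − 1.5·3.9231 = 231.3654.
ΔQ = 26.3158 − 3.9231 = 22.3927; wedge = 231.3654 − 125 = 106.3654.
Deadweight loss = ½ × 22.3927 × 106.3654 = 1190.90.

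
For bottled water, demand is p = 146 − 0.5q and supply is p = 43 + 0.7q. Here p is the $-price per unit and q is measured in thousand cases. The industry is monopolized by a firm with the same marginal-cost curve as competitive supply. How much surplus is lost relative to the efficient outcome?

Competitive equilibrium: 146 − 0.5q = 43 + 0.7q → q* = 85.8333, p* = 103.0833.
Marginal revenue: MR = 146 − q. Set MR = MC: 146 − q = 43 + 0.7q → q_m = 60.5882.
Price p_m = 146 − 0.5·60.5882 = 115.7059; MC(q_m) = 43 + 0.7·60.5882 = 85.4117.
Competitive q* = 85.8333, so Δq = 25.2451; wedge = 115.7059 − 85.4117 = 30.2942.
Welfare loss = ½ × 25.2451 × 30.2942 = $382.39 thousand.

$382.39 thousand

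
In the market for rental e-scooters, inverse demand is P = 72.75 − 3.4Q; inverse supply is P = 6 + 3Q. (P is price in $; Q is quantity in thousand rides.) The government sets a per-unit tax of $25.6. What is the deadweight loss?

$51.20 thousand

Competitive equilibrium: 72.75 − 3.4Q = 6 + 3Q → Q* = 10.4297, P* = 37.2891.
With the tax, the buyer price exceeds the seller price by 25.6: (72.75 − 3.4Q) − (6 + 3Q) = 25.6 → Q' = 6.4297.
ΔQ = 10.4297 − 6.4297 = 4; the wedge equals the tax, 25.6.
The triangle = ½ × 4 × 25.6 = $51.20 thousand.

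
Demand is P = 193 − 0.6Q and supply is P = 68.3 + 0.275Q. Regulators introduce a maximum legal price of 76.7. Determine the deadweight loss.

Competitive equilibrium: 193 − 0.6Q = 68.3 + 0.275Q → Q* = 142.51429, P* = 107.49143.
At the ceiling P = 76.7, quantity supplied = (76.7 − 68.3)/0.275 = 30.54545.
Willingness to pay at Q' = 30.54545: 193 − 0.6·30.54545 = 174.67273.
ΔQ = 142.51429 − 30.54545 = 111.96884; wedge = 174.67273 − 76.7 = 97.97273.
Deadweight loss = ½ × 111.96884 × 97.97273 = 5484.95.

5484.95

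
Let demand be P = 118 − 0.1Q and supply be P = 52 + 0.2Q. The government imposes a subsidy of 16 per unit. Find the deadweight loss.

426.67

Competitive equilibrium: 118 − 0.1Q = 52 + 0.2Q → Q* = 220, P* = 96.
The subsidy lowers effective supply by 16: P = 36 + 0.2Q.
New quantity: 118 − 0.1Q = 36 + 0.2Q → Q' = 273.3333.
Overproduction ΔQ = 273.3333 − 220 = 53.3333; wedge = subsidy = 16.
Welfare loss = ½ × 53.3333 × 16 = 426.67.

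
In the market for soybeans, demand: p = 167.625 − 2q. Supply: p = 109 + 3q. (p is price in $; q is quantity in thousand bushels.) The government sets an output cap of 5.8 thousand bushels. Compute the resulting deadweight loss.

Competitive equilibrium: 167.625 − 2q = 109 + 3q → q* = 11.725, p* = 144.175.
At q = 5.8: demand price = 167.625 − 2·5.8 = 156.025; supply price = 109 + 3·5.8 = 126.4.
Δq = 11.725 − 5.8 = 5.925; wedge = 156.025 − 126.4 = 29.625.
DWL = ½ × 5.925 × 29.625 = $87.76 thousand.

$87.76 thousand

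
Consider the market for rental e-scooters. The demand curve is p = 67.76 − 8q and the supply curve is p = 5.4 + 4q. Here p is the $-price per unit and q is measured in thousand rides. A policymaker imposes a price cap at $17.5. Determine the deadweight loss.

$28.30 thousand

Competitive equilibrium: 67.76 − 8q = 5.4 + 4q → q* = 5.1967, p* = 26.1867.
At the ceiling p = 17.5, quantity supplied = (17.5 − 5.4)/4 = 3.025.
Willingness to pay at q' = 3.025: 67.76 − 8·3.025 = 43.56.
Δq = 5.1967 − 3.025 = 2.1717; wedge = 43.56 − 17.5 = 26.06.
Welfare loss = ½ × 2.1717 × 26.06 = $28.30 thousand.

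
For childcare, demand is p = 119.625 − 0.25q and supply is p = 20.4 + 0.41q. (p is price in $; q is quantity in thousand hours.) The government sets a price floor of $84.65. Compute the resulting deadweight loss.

Competitive equilibrium: 119.625 − 0.25q = 20.4 + 0.41q → q* = 150.3409, p* = 82.0398.
At the floor p = 84.65, quantity demanded = (119.625 − 84.65)/0.25 = 139.9.
Sellers' marginal cost at q' = 139.9: 20.4 + 0.41·139.9 = 77.759.
Δq = 150.3409 − 139.9 = 10.4409; wedge = 84.65 − 77.759 = 6.891.
Deadweight loss = ½ × 10.4409 × 6.891 = $35.97 thousand.

$35.97 thousand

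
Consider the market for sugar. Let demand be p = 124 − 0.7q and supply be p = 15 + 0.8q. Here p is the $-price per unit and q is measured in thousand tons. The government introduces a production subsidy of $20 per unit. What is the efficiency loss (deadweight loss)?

Competitive equilibrium: 124 − 0.7q = 15 + 0.8q → q* = 72.6667, p* = 73.1333.
The subsidy lowers effective supply by 20: p = 0.8q − 5.
New quantity: 124 − 0.7q = 0.8q − 5 → q' = 86.
Overproduction Δq = 86 − 72.6667 = 13.3333; wedge = subsidy = 20.
The triangle = ½ × 13.3333 × 20 = $133.33 thousand.

$133.33 thousand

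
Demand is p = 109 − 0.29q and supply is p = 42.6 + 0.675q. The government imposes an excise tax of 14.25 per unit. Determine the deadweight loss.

Competitive equilibrium: 109 − 0.29q = 42.6 + 0.675q → q* = 68.8083, p* = 89.0456.
With the tax, the buyer price exceeds the seller price by 14.25: (109 − 0.29q) − (42.6 + 0.675q) = 14.25 → q' = 54.0415.
Δq = 68.8083 − 54.0415 = 14.7668; the wedge equals the tax, 14.25.
The triangle = ½ × 14.7668 × 14.25 = 105.21.

105.21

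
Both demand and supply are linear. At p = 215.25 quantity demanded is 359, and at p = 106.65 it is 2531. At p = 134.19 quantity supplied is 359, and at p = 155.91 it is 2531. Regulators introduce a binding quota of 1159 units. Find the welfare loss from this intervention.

Demand slope = (106.65 − 215.25)/(2531 − 359) = −0.05, so p = 233.2 − 0.05q.
Supply slope = (155.91 − 134.19)/(2531 − 359) = 0.01, so p = 130.6 + 0.01q.
Competitive equilibrium: 233.2 − 0.05q = 130.6 + 0.01q → q* = 1710, p* = 147.7.
At q = 1159: demand price = 233.2 − 0.05·1159 = 175.25; supply price = 130.6 + 0.01·1159 = 142.19.
Δq = 1710 − 1159 = 551; wedge = 175.25 − 142.19 = 33.06.
Deadweight loss = ½ × 551 × 33.06 = 9108.03.

9108.03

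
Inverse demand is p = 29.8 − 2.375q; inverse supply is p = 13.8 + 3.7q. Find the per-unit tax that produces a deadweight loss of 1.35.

4.05

Competitive equilibrium: 29.8 − 2.375q = 13.8 + 3.7q → q* = 2.6337, p* = 23.5449.
A tax t gives Δq = t/6.075 and wedge t, so DWL = t²/12.15.
t²/12.15 = 1.35 → t² = 16.4025 → t = 4.05.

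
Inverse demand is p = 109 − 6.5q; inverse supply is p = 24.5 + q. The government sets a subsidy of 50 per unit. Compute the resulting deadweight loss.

166.67

Competitive equilibrium: 109 − 6.5q = 24.5 + q → q* = 11.2667, p* = 35.7667.
The subsidy lowers effective supply by 50: p = q − 25.5.
New quantity: 109 − 6.5q = q − 25.5 → q' = 17.9333.
Overproduction Δq = 17.9333 − 11.2667 = 6.6666; wedge = subsidy = 50.
Deadweight loss = ½ × 6.6666 × 50 = 166.67.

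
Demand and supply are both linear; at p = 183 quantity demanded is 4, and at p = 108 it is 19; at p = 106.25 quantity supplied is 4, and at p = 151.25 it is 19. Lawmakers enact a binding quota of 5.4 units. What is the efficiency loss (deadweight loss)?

268.55

Demand slope = (108 − 183)/(19 − 4) = −5, so p = 203 − 5q.
Supply slope = (151.25 − 106.25)/(19 − 4) = 3, so p = 94.25 + 3q.
Competitive equilibrium: 203 − 5q = 94.25 + 3q → q* = 13.5938, p* = 135.0313.
At q = 5.4: demand price = 203 − 5·5.4 = 176; supply price = 94.25 + 3·5.4 = 110.45.
Δq = 13.5938 − 5.4 = 8.1938; wedge = 176 − 110.45 = 65.55.
Deadweight loss = ½ × 8.1938 × 65.55 = 268.55.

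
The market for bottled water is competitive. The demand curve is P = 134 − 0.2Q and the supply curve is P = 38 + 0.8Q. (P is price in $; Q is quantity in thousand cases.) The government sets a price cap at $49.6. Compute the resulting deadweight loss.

Competitive equilibrium: 134 − 0.2Q = 38 + 0.8Q → Q* = 96, P* = 114.8.
At the ceiling P = 49.6, quantity supplied = (49.6 − 38)/0.8 = 14.5.
Willingness to pay at Q' = 14.5: 134 − 0.2·14.5 = 131.1.
ΔQ = 96 − 14.5 = 81.5; wedge = 131.1 − 49.6 = 81.5.
Deadweight loss = ½ × 81.5 × 81.5 = $3321.125 thousand.

$3321.125 thousand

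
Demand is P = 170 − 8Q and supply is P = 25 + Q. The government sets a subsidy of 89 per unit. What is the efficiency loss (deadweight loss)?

440.06

Competitive equilibrium: 170 − 8Q = 25 + Q → Q* = 16.1111, P* = 41.1111.
The subsidy lowers effective supply by 89: P = Q − 64.
New quantity: 170 − 8Q = Q − 64 → Q' = 26.
Overproduction ΔQ = 26 − 16.1111 = 9.8889; wedge = subsidy = 89.
DWL = ½ × 9.8889 × 89 = 440.06.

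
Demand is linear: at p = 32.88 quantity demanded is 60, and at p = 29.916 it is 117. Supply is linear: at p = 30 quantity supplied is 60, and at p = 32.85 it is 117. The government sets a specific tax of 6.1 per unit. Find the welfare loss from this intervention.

Demand slope = (29.916 − 32.88)/(117 − 60) = −0.052, so p = 36 − 0.052q.
Supply slope = (32.85 − 30)/(117 − 60) = 0.05, so p = 27 + 0.05q.
Competitive equilibrium: 36 − 0.052q = 27 + 0.05q → q* = 88.2353, p* = 31.4118.
With the tax, the buyer price exceeds the seller price by 6.1: (36 − 0.052q) − (27 + 0.05q) = 6.1 → q' = 28.4314.
Δq = 88.2353 − 28.4314 = 59.8039; the wedge equals the tax, 6.1.
DWL = ½ × 59.8039 × 6.1 = 182.40.

182.40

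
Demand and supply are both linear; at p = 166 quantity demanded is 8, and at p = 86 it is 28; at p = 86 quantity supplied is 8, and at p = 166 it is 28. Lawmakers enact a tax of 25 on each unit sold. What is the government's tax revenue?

371.875

Demand slope = (86 − 166)/(28 − 8) = −4, so p = 198 − 4q.
Supply slope = (166 − 86)/(28 − 8) = 4, so p = 54 + 4q.
Competitive equilibrium: 198 − 4q = 54 + 4q → q* = 18, p* = 126.
With the tax, the buyer price exceeds the seller price by 25: (198 − 4q) − (54 + 4q) = 25 → q' = 14.875.
Tax revenue = 25 × 14.875 = 371.875.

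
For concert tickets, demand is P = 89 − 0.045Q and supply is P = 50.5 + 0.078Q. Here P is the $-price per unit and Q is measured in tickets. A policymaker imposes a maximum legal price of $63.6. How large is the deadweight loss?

Competitive equilibrium: 89 − 0.045Q = 50.5 + 0.078Q → Q* = 313.0081, P* = 74.9146.
At the ceiling P = 63.6, quantity supplied = (63.6 − 50.5)/0.078 = 167.9487.
Willingness to pay at Q' = 167.9487: 89 − 0.045·167.9487 = 81.4423.
ΔQ = 313.0081 − 167.9487 = 145.0594; wedge = 81.4423 − 63.6 = 17.8423.
Deadweight loss = ½ × 145.0594 × 17.8423 = $1294.10.

$1294.10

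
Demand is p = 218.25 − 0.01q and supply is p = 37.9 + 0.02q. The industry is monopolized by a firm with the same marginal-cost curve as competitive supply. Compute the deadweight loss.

Competitive equilibrium: 218.25 − 0.01q = 37.9 + 0.02q → q* = 6011.6667, p* = 158.1333.
Marginal revenue: MR = 218.25 − 0.02q. Set MR = MC: 218.25 − 0.02q = 37.9 + 0.02q → q_m = 4508.75.
Price p_m = 218.25 − 0.01·4508.75 = 173.1625; MC(q_m) = 37.9 + 0.02·4508.75 = 128.075.
Competitive q* = 6011.6667, so Δq = 1502.9167; wedge = 173.1625 − 128.075 = 45.0875.
The triangle = ½ × 1502.9167 × 45.0875 = 33881.38.

33881.38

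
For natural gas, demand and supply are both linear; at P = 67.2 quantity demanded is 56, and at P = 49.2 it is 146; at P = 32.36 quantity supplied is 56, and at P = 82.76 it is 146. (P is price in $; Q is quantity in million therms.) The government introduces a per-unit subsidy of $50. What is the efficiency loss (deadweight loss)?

Demand slope = (49.2 − 67.2)/(146 − 56) = −0.2, so P = 78.4 − 0.2Q.
Supply slope = (82.76 − 32.36)/(146 − 56) = 0.56, so P = 1 + 0.56Q.
Competitive equilibrium: 78.4 − 0.2Q = 1 + 0.56Q → Q* = 101.8421, P* = 58.0316.
The subsidy lowers effective supply by 50: P = 0.56Q − 49.
New quantity: 78.4 − 0.2Q = 0.56Q − 49 → Q' = 167.6316.
Overproduction ΔQ = 167.6316 − 101.8421 = 65.7895; wedge = subsidy = 50.
Deadweight loss = ½ × 65.7895 × 50 = $1644.74 million.

$1644.74 million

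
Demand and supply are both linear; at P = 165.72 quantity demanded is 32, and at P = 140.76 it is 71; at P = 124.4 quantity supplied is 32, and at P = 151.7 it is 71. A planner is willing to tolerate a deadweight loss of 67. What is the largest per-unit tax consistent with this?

13.4

Demand slope = (140.76 − 165.72)/(71 − 32) = −0.64, so P = 186.2 − 0.64Q.
Supply slope = (151.7 − 124.4)/(71 − 32) = 0.7, so P = 102 + 0.7Q.
Competitive equilibrium: 186.2 − 0.64Q = 102 + 0.7Q → Q* = 62.8358, P* = 145.9851.
A tax t gives ΔQ = t/1.34 and wedge t, so DWL = t²/2.68.
t²/2.68 = 67 → t² = 179.56 → t = 13.4.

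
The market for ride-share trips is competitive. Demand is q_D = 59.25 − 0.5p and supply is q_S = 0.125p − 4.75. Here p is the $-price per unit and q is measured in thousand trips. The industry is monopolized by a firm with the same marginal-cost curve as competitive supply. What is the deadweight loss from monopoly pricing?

$9 thousand

In inverse form: demand p = 118.5 − 2q, supply p = 38 + 8q.
Competitive equilibrium: 118.5 − 2q = 38 + 8q → q* = 8.05, p* = 102.4.
Marginal revenue: MR = 118.5 − 4q. Set MR = MC: 118.5 − 4q = 38 + 8q → q_m = 6.7083.
Price p_m = 118.5 − 2·6.7083 = 105.0834; MC(q_m) = 38 + 8·6.7083 = 91.6664.
Competitive q* = 8.05, so Δq = 1.3417; wedge = 105.0834 − 91.6664 = 13.417.
Deadweight loss = ½ × 1.3417 × 13.417 = $9 thousand.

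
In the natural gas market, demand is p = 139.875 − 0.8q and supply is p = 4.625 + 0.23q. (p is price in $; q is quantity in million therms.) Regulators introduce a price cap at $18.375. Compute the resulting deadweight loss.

Competitive equilibrium: 139.875 − 0.8q = 4.625 + 0.23q → q* = 131.3107, p* = 34.8265.
At the ceiling p = 18.375, quantity supplied = (18.375 − 4.625)/0.23 = 59.7826.
Willingness to pay at q' = 59.7826: 139.875 − 0.8·59.7826 = 92.0489.
Δq = 131.3107 − 59.7826 = 71.5281; wedge = 92.0489 − 18.375 = 73.6739.
Welfare loss = ½ × 71.5281 × 73.6739 = $2634.88 million.

$2634.88 million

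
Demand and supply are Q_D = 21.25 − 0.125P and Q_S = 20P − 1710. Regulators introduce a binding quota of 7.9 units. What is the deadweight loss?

In inverse form: demand P = 170 − 8Q, supply P = 85.5 + 0.05Q.
Competitive equilibrium: 170 − 8Q = 85.5 + 0.05Q → Q* = 10.4969, P* = 86.0248.
At Q = 7.9: demand price = 170 − 8·7.9 = 106.8; supply price = 85.5 + 0.05·7.9 = 85.895.
ΔQ = 10.4969 − 7.9 = 2.5969; wedge = 106.8 − 85.895 = 20.905.
The triangle = ½ × 2.5969 × 20.905 = 27.14.

27.14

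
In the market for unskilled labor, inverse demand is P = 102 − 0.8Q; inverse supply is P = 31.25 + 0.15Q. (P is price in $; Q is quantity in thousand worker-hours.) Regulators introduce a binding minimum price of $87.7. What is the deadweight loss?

$1521.62 thousand

Competitive equilibrium: 102 − 0.8Q = 31.25 + 0.15Q → Q* = 74.4737, P* = 42.4211.
At the floor P = 87.7, quantity demanded = (102 − 87.7)/0.8 = 17.875.
Sellers' marginal cost at Q' = 17.875: 31.25 + 0.15·17.875 = 33.9313.
ΔQ = 74.4737 − 17.875 = 56.5987; wedge = 87.7 − 33.9313 = 53.7687.
Deadweight loss = ½ × 56.5987 × 53.7687 = $1521.62 thousand.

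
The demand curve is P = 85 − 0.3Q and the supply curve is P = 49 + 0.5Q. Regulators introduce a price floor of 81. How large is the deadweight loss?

401.11

Competitive equilibrium: 85 − 0.3Q = 49 + 0.5Q → Q* = 45, P* = 71.5.
At the floor P = 81, quantity demanded = (85 − 81)/0.3 = 13.3333.
Sellers' marginal cost at Q' = 13.3333: 49 + 0.5·13.3333 = 55.6667.
ΔQ = 45 − 13.3333 = 31.6667; wedge = 81 − 55.6667 = 25.3333.
DWL = ½ × 31.6667 × 25.3333 = 401.11.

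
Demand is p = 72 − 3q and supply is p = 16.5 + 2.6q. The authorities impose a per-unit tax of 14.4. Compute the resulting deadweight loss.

18.51

Competitive equilibrium: 72 − 3q = 16.5 + 2.6q → q* = 9.9107, p* = 42.2679.
With the tax, the buyer price exceeds the seller price by 14.4: (72 − 3q) − (16.5 + 2.6q) = 14.4 → q' = 7.3393.
Δq = 9.9107 − 7.3393 = 2.5714; the wedge equals the tax, 14.4.
The triangle = ½ × 2.5714 × 14.4 = 18.51.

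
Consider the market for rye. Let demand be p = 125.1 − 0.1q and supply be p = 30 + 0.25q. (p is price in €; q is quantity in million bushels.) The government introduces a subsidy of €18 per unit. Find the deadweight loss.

€462.86 million

Competitive equilibrium: 125.1 − 0.1q = 30 + 0.25q → q* = 271.7143, p* = 97.9286.
The subsidy lowers effective supply by 18: p = 12 + 0.25q.
New quantity: 125.1 − 0.1q = 12 + 0.25q → q' = 323.1429.
Overproduction Δq = 323.1429 − 271.7143 = 51.4286; wedge = subsidy = 18.
Deadweight loss = ½ × 51.4286 × 18 = €462.86 million.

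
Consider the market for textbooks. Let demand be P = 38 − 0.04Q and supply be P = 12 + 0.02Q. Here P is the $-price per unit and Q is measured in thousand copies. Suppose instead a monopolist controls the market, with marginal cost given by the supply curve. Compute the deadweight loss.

Competitive equilibrium: 38 − 0.04Q = 12 + 0.02Q → Q* = 433.3333, P* = 20.6667.
Marginal revenue: MR = 38 − 0.08Q. Set MR = MC: 38 − 0.08Q = 12 + 0.02Q → Q_m = 260.
Price P_m = 38 − 0.04·260 = 27.6; MC(Q_m) = 12 + 0.02·260 = 17.2.
Competitive Q* = 433.3333, so ΔQ = 173.3333; wedge = 27.6 − 17.2 = 10.4.
The triangle = ½ × 173.3333 × 10.4 = $901.33 thousand.

$901.33 thousand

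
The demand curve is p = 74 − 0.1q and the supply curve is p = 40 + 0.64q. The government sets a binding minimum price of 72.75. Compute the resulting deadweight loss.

Competitive equilibrium: 74 − 0.1q = 40 + 0.64q → q* = 45.9459, p* = 69.4054.
At the floor p = 72.75, quantity demanded = (74 − 72.75)/0.1 = 12.5.
Sellers' marginal cost at q' = 12.5: 40 + 0.64·12.5 = 48.
Δq = 45.9459 − 12.5 = 33.4459; wedge = 72.75 − 48 = 24.75.
Deadweight loss = ½ × 33.4459 × 24.75 = 413.89.

413.89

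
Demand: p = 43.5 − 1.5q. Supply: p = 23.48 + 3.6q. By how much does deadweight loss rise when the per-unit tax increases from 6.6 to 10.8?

Competitive equilibrium: 43.5 − 1.5q = 23.48 + 3.6q → q* = 3.9255, p* = 37.6118.
For a per-unit tax t: Δq = t/5.1, so DWL = ½·t·(t/5.1) = t²/10.2.
At t = 6.6: DWL = 4.271. At t = 10.8: DWL = 11.435.
Increase = 11.435 − 4.271 = 7.16.

7.16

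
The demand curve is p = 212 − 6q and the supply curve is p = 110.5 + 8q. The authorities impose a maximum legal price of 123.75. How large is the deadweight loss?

219.03

Competitive equilibrium: 212 − 6q = 110.5 + 8q → q* = 7.25, p* = 168.5.
At the ceiling p = 123.75, quantity supplied = (123.75 − 110.5)/8 = 1.6563.
Willingness to pay at q' = 1.6563: 212 − 6·1.6563 = 202.0622.
Δq = 7.25 − 1.6563 = 5.5937; wedge = 202.0622 − 123.75 = 78.3122.
DWL = ½ × 5.5937 × 78.3122 = 219.03.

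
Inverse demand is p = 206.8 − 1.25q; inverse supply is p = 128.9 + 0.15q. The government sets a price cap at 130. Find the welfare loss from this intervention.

Competitive equilibrium: 206.8 − 1.25q = 128.9 + 0.15q → q* = 55.6429, p* = 137.2464.
At the ceiling p = 130, quantity supplied = (130 − 128.9)/0.15 = 7.3333.
Willingness to pay at q' = 7.3333: 206.8 − 1.25·7.3333 = 197.6334.
Δq = 55.6429 − 7.3333 = 48.3096; wedge = 197.6334 − 130 = 67.6334.
Welfare loss = ½ × 48.3096 × 67.6334 = 1633.67.

1633.67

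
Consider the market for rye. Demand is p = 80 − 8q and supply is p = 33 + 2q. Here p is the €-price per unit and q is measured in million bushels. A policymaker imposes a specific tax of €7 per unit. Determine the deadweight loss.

€2.45 million

Competitive equilibrium: 80 − 8q = 33 + 2q → q* = 4.7, p* = 42.4.
With the tax, the buyer price exceeds the seller price by 7: (80 − 8q) − (33 + 2q) = 7 → q' = 4.
Δq = 4.7 − 4 = 0.7; the wedge equals the tax, 7.
Welfare loss = ½ × 0.7 × 7 = €2.45 million.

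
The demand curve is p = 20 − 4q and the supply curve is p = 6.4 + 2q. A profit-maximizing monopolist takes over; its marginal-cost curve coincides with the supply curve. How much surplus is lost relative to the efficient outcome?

2.47

Competitive equilibrium: 20 − 4q = 6.4 + 2q → q* = 2.2667, p* = 10.9333.
Marginal revenue: MR = 20 − 8q. Set MR = MC: 20 − 8q = 6.4 + 2q → q_m = 1.36.
Price p_m = 20 − 4·1.36 = 14.56; MC(q_m) = 6.4 + 2·1.36 = 9.12.
Competitive q* = 2.2667, so Δq = 0.9067; wedge = 14.56 − 9.12 = 5.44.
The triangle = ½ × 0.9067 × 5.44 = 2.47.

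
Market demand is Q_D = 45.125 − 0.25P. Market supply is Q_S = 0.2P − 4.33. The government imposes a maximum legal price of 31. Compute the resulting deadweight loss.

1120.54

In inverse form: demand P = 180.5 − 4Q, supply P = 21.65 + 5Q.
Competitive equilibrium: 180.5 − 4Q = 21.65 + 5Q → Q* = 17.65, P* = 109.9.
At the ceiling P = 31, quantity supplied = (31 − 21.65)/5 = 1.87.
Willingness to pay at Q' = 1.87: 180.5 − 4·1.87 = 173.02.
ΔQ = 17.65 − 1.87 = 15.78; wedge = 173.02 − 31 = 142.02.
Welfare loss = ½ × 15.78 × 142.02 = 1120.54.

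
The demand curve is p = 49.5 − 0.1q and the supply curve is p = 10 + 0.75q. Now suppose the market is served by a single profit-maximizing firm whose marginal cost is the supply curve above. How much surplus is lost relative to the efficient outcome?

Competitive equilibrium: 49.5 − 0.1q = 10 + 0.75q → q* = 46.4706, p* = 44.8529.
Marginal revenue: MR = 49.5 − 0.2q. Set MR = MC: 49.5 − 0.2q = 10 + 0.75q → q_m = 41.5789.
Price p_m = 49.5 − 0.1·41.5789 = 45.3421; MC(q_m) = 10 + 0.75·41.5789 = 41.1842.
Competitive q* = 46.4706, so Δq = 4.8917; wedge = 45.3421 − 41.1842 = 4.1579.
The triangle = ½ × 4.8917 × 4.1579 = 10.17.

10.17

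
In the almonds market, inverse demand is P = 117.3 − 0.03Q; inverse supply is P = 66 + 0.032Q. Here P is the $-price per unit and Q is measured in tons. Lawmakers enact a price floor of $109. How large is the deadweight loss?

Competitive equilibrium: 117.3 − 0.03Q = 66 + 0.032Q → Q* = 827.419355, P* = 92.477419.
At the floor P = 109, quantity demanded = (117.3 − 109)/0.03 = 276.666667.
Sellers' marginal cost at Q' = 276.666667: 66 + 0.032·276.666667 = 74.853333.
ΔQ = 827.419355 − 276.666667 = 550.752688; wedge = 109 − 74.853333 = 34.146667.
Deadweight loss = ½ × 550.752688 × 34.146667 = $9403.18.

$9403.18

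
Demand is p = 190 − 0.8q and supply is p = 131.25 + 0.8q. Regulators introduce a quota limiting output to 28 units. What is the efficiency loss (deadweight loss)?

60.81

Competitive equilibrium: 190 − 0.8q = 131.25 + 0.8q → q* = 36.7188, p* = 160.625.
At q = 28: demand price = 190 − 0.8·28 = 167.6; supply price = 131.25 + 0.8·28 = 153.65.
Δq = 36.7188 − 28 = 8.7188; wedge = 167.6 − 153.65 = 13.95.
Deadweight loss = ½ × 8.7188 × 13.95 = 60.81.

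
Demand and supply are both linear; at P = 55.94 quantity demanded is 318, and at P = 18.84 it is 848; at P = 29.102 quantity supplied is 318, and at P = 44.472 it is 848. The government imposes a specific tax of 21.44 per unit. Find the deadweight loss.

Demand slope = (18.84 − 55.94)/(848 − 318) = −0.07, so P = 78.2 − 0.07Q.
Supply slope = (44.472 − 29.102)/(848 − 318) = 0.029, so P = 19.88 + 0.029Q.
Competitive equilibrium: 78.2 − 0.07Q = 19.88 + 0.029Q → Q* = 589.0909, P* = 36.9636.
With the tax, the buyer price exceeds the seller price by 21.44: (78.2 − 0.07Q) − (19.88 + 0.029Q) = 21.44 → Q' = 372.5253.
ΔQ = 589.0909 − 372.5253 = 216.5656; the wedge equals the tax, 21.44.
The triangle = ½ × 216.5656 × 21.44 = 2321.58.

2321.58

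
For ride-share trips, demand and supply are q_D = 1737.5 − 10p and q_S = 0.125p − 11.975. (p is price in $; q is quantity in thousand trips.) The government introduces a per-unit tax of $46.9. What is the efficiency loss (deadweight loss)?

In inverse form: demand p = 173.75 − 0.1q, supply p = 95.8 + 8q.
Competitive equilibrium: 173.75 − 0.1q = 95.8 + 8q → q* = 9.6235, p* = 172.7877.
With the tax, the buyer price exceeds the seller price by 46.9: (173.75 − 0.1q) − (95.8 + 8q) = 46.9 → q' = 3.8333.
Δq = 9.6235 − 3.8333 = 5.7902; the wedge equals the tax, 46.9.
DWL = ½ × 5.7902 × 46.9 = $135.78 thousand.

$135.78 thousand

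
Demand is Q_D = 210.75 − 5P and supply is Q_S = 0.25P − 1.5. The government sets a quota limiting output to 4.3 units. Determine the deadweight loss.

38.96

In inverse form: demand P = 42.15 − 0.2Q, supply P = 6 + 4Q.
Competitive equilibrium: 42.15 − 0.2Q = 6 + 4Q → Q* = 8.6071, P* = 40.4286.
At Q = 4.3: demand price = 42.15 − 0.2·4.3 = 41.29; supply price = 6 + 4·4.3 = 23.2.
ΔQ = 8.6071 − 4.3 = 4.3071; wedge = 41.29 − 23.2 = 18.09.
The triangle = ½ × 4.3071 × 18.09 = 38.96.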